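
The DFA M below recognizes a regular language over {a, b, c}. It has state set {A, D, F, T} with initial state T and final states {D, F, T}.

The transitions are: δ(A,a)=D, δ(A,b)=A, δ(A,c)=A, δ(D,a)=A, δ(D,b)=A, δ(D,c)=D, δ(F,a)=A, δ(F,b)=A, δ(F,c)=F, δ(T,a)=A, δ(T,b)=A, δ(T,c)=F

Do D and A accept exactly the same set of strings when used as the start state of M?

No

Every state is reachable, so we keep all 4.
Initial partition by acceptance: {D,F,T} | {A}.
Stable partition: {D,F,T} | {A} — 2 equivalence classes.
D and A end up in different blocks, so they are distinguishable. For instance, the string 'ε' is accepted from only D.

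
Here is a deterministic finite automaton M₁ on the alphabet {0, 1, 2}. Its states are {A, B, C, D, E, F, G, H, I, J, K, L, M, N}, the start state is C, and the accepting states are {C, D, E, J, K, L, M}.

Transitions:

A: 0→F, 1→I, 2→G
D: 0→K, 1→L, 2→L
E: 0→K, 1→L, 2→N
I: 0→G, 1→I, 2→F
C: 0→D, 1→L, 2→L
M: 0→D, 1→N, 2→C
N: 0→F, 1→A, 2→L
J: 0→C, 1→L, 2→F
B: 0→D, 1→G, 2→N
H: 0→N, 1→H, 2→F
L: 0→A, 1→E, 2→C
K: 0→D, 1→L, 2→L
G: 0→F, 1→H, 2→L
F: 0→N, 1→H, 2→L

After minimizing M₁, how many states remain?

5

First remove the unreachable states {B,J,M}; 11 states remain.
Start with accepting vs non-accepting: {C,D,E,K,L} | {A,F,G,H,I,N}.
On input 0, block {C,D,E,K,L} splits into {C,D,E,K} and {L}.
On input 2, block {C,D,E,K} splits into {C,D,K} and {E}.
Split {A,F,G,H,I,N} by δ(·,2) → {A,H,I} and {F,G,N}.
The partition is now stable with 5 blocks: {C,D,K} | {A,H,I} | {L} | {E} | {F,G,N}.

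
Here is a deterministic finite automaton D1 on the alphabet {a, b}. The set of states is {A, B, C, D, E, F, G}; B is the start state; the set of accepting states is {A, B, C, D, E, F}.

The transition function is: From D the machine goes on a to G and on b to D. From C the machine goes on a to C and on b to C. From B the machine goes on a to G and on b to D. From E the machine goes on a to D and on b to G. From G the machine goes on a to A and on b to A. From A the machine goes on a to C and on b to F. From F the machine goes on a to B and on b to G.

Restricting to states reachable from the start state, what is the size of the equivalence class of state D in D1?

2

States {E} cannot be reached from the start state, so discard them.
P0 = {A,B,C,D,F} | {G}.
Refine {A,B,C,D,F} on symbol a: members go to different blocks, giving {A,C,F} and {B,D}.
Refine {A,C,F} on symbol a: members go to different blocks, giving {A,C} and {F}.
Refine {A,C} on symbol b: members go to different blocks, giving {A} and {C}.
The partition is now stable with 5 blocks: {A} | {G} | {B,D} | {F} | {C}.
The equivalence class containing D is {B,D}, of size 2.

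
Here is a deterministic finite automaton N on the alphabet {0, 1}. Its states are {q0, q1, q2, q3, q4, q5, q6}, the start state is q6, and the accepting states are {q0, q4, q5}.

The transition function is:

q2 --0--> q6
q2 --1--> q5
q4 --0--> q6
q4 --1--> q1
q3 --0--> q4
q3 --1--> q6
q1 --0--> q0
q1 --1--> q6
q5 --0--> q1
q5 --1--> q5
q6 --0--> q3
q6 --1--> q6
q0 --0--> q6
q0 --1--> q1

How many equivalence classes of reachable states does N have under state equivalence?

3

First remove the unreachable states {q2,q5}; 5 states remain.
Start with accepting vs non-accepting: {q0,q4} | {q1,q3,q6}.
Refine {q1,q3,q6} on symbol 0: members go to different blocks, giving {q1,q3} and {q6}.
Stable partition: {q0,q4} | {q1,q3} | {q6} — 3 equivalence classes.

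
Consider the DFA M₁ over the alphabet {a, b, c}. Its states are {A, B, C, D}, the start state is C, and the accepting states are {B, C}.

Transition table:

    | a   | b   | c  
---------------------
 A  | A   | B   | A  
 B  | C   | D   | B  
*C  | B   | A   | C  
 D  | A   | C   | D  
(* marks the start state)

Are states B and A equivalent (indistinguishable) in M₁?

No

Every state is reachable, so we keep all 4.
P0 = {B,C} | {A,D}.
No further refinement is possible. Final partition (2 blocks): {B,C} | {A,D}.
B and A end up in different blocks, so they are distinguishable. For instance, the string 'ε' is accepted from only B.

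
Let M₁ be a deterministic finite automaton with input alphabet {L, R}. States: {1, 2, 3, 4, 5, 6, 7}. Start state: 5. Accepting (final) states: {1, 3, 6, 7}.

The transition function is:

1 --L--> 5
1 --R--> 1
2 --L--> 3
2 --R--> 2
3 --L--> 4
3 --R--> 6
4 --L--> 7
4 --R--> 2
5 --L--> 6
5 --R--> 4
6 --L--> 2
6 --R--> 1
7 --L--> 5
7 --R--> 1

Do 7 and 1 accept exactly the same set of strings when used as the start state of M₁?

Yes

All states are reachable from the start state.
P0 = {1,3,6,7} | {2,4,5}.
No further refinement is possible. Final partition (2 blocks): {1,3,6,7} | {2,4,5}.
7 and 1 lie in the same block of the stable partition, so they are equivalent — no string distinguishes them.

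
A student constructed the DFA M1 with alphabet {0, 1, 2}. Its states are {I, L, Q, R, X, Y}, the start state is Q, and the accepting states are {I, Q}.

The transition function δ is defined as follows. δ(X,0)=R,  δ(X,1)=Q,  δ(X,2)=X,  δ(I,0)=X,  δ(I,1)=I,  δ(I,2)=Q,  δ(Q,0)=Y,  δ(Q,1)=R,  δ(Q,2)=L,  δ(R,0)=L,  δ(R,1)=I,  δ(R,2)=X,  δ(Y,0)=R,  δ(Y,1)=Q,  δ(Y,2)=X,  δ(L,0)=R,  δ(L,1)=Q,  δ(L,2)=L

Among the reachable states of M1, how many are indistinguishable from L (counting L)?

3

Every state is reachable, so we keep all 6.
P0 = {I,Q} | {L,R,X,Y}.
On input 1, block {I,Q} splits into {Q} and {I}.
Split {L,R,X,Y} by δ(·,1) → {L,X,Y} and {R}.
No further refinement is possible. Final partition (4 blocks): {Q} | {L,X,Y} | {I} | {R}.
The equivalence class containing L is {L,X,Y}, of size 3.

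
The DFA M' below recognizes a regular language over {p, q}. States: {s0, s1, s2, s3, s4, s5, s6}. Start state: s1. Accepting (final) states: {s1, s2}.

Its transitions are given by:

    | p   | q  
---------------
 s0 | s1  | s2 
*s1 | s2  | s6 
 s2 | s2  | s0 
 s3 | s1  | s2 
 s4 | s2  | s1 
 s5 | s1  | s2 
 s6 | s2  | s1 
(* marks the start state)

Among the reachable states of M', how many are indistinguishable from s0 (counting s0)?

States {s3,s4,s5} cannot be reached from the start state, so discard them.
Initial partition by acceptance: {s1,s2} | {s0,s6}.
The partition is now stable with 2 blocks: {s1,s2} | {s0,s6}.
The equivalence class containing s0 is {s0,s6}, of size 2.

2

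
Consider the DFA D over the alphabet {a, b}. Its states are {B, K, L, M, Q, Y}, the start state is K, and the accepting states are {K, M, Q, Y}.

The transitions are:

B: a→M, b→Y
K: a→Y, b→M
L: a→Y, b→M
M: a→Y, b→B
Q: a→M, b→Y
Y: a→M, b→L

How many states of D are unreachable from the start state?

1

No path from K leads to Q; the other 5 states are all reachable.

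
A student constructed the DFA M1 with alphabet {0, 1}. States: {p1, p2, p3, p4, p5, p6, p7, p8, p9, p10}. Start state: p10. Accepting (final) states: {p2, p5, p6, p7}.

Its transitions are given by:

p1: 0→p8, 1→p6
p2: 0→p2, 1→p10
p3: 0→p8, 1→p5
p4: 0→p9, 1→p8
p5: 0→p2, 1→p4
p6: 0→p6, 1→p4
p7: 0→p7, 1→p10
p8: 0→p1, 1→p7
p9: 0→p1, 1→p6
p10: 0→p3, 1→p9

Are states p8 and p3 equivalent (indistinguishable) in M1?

Start with accepting vs non-accepting: {p2,p5,p6,p7} | {p1,p3,p4,p8,p9,p10}.
On input 1, block {p1,p3,p4,p8,p9,p10} splits into {p1,p3,p8,p9} and {p4,p10}.
The partition is now stable with 3 blocks: {p2,p5,p6,p7} | {p1,p3,p8,p9} | {p4,p10}.
p8 and p3 lie in the same block of the stable partition, so they are equivalent — no string distinguishes them.

Yes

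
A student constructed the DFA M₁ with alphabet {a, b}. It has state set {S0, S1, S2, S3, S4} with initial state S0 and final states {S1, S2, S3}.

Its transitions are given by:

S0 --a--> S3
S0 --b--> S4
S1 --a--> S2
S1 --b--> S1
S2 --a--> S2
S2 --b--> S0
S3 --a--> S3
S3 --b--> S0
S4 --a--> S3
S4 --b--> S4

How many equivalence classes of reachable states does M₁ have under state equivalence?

First remove the unreachable states {S1,S2}; 3 states remain.
Initial partition by acceptance: {S3} | {S0,S4}.
The partition is now stable with 2 blocks: {S3} | {S0,S4}.

2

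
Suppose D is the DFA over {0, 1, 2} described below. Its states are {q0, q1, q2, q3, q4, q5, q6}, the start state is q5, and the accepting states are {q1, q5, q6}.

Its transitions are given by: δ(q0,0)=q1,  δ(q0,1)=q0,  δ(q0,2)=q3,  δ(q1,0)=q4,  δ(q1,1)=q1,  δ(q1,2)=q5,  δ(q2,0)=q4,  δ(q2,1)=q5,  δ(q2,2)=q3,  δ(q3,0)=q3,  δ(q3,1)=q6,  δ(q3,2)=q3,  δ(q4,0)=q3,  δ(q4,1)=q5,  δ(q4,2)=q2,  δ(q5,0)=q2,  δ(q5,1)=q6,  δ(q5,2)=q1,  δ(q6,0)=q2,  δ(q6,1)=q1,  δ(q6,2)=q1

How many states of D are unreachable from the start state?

No path from q5 leads to q0; the other 6 states are all reachable.

1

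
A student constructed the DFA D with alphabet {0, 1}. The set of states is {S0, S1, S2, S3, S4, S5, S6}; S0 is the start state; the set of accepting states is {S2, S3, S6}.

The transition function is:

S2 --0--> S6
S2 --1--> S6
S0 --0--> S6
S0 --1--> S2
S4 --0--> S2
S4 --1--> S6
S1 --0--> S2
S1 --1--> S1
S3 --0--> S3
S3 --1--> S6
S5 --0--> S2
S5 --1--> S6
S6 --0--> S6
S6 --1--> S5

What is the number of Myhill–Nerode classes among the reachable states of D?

4

Reachable states from the start: {S0,S2,S5,S6}. Unreachable: {S1,S3,S4} — drop them.
P0 = {S2,S6} | {S0,S5}.
Refine {S2,S6} on symbol 1: members go to different blocks, giving {S2} and {S6}.
On input 0, block {S0,S5} splits into {S0} and {S5}.
The partition is now stable with 4 blocks: {S2} | {S0} | {S6} | {S5}.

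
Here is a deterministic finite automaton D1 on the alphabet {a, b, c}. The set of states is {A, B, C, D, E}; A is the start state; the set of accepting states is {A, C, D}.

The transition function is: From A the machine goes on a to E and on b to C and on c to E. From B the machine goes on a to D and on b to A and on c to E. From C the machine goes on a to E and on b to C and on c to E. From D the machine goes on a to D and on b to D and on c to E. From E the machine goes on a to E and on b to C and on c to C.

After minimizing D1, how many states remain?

States {B,D} cannot be reached from the start state, so discard them.
Start with accepting vs non-accepting: {A,C} | {E}.
Stable partition: {A,C} | {E} — 2 equivalence classes.

2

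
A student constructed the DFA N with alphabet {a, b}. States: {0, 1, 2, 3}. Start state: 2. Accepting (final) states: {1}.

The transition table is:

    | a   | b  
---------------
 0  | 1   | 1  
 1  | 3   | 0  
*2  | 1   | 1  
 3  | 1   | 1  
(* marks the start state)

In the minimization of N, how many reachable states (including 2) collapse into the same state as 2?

All states are reachable from the start state.
Start with accepting vs non-accepting: {1} | {0,2,3}.
No further refinement is possible. Final partition (2 blocks): {1} | {0,2,3}.
The equivalence class containing 2 is {0,2,3}, of size 3.

3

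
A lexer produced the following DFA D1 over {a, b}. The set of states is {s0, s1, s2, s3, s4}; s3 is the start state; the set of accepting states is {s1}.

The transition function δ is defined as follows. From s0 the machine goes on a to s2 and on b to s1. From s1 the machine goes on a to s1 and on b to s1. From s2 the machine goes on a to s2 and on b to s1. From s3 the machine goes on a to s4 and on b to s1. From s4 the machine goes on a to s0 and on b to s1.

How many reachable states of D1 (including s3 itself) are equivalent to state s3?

Start with accepting vs non-accepting: {s1} | {s0,s2,s3,s4}.
No further refinement is possible. Final partition (2 blocks): {s1} | {s0,s2,s3,s4}.
State s3 belongs to the block {s0,s2,s3,s4}, which has 4 states.

4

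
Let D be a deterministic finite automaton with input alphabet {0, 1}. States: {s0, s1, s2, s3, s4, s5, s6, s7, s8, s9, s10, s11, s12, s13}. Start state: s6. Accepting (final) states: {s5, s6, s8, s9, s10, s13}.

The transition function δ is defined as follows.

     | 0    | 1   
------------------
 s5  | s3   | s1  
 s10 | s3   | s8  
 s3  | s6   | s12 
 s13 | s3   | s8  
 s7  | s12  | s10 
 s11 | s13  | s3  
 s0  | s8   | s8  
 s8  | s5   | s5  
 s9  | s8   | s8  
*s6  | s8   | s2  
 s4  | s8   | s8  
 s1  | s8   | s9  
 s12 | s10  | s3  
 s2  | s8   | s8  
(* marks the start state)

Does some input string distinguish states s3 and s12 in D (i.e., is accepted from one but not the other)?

Yes

Reachable states from the start: {s1,s2,s3,s5,s6,s8,s9,s10,s12}. Unreachable: {s0,s4,s7,s11,s13} — drop them.
Initial partition by acceptance: {s5,s6,s8,s9,s10} | {s1,s2,s3,s12}.
On input 0, block {s5,s6,s8,s9,s10} splits into {s6,s8,s9} and {s5,s10}.
Refine {s6,s8,s9} on symbol 0: members go to different blocks, giving {s6,s9} and {s8}.
Refine {s6,s9} on symbol 1: members go to different blocks, giving {s6} and {s9}.
Split {s1,s2,s3,s12} by δ(·,0) → {s1,s2} and {s3} and {s12}.
Refine {s1,s2} on symbol 1: members go to different blocks, giving {s1} and {s2}.
On input 1, block {s5,s10} splits into {s5} and {s10}.
The partition is now stable with 9 blocks: {s6} | {s1} | {s5} | {s8} | {s9} | {s3} | {s12} | {s2} | {s10}.
s3 and s12 end up in different blocks, so they are distinguishable. For instance, the string '00' is accepted from only s3.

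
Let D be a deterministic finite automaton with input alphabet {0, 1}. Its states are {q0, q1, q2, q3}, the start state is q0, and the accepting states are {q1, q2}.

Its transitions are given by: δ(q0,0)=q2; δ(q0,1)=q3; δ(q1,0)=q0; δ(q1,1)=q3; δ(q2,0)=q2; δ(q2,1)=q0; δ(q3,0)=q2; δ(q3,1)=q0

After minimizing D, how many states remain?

2

States {q1} cannot be reached from the start state, so discard them.
Start with accepting vs non-accepting: {q2} | {q0,q3}.
Stable partition: {q2} | {q0,q3} — 2 equivalence classes.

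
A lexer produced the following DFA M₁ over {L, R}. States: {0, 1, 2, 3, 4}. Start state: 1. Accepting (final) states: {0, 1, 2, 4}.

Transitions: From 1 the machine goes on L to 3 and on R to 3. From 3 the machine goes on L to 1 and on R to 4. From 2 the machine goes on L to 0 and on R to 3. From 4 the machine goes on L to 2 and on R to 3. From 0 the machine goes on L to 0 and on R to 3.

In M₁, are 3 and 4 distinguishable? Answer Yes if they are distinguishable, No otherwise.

Yes

P0 = {0,1,2,4} | {3}.
Refine {0,1,2,4} on symbol L: members go to different blocks, giving {0,2,4} and {1}.
The partition is now stable with 3 blocks: {0,2,4} | {3} | {1}.
3 and 4 end up in different blocks, so they are distinguishable. For instance, the string 'ε' is accepted from only 4.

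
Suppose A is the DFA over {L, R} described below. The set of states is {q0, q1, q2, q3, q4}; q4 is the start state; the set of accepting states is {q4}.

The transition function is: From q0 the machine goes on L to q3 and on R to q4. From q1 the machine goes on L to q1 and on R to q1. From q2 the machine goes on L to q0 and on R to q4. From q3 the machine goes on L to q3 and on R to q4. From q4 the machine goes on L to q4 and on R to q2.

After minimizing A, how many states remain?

2

States {q1} cannot be reached from the start state, so discard them.
P0 = {q4} | {q0,q2,q3}.
Stable partition: {q4} | {q0,q2,q3} — 2 equivalence classes.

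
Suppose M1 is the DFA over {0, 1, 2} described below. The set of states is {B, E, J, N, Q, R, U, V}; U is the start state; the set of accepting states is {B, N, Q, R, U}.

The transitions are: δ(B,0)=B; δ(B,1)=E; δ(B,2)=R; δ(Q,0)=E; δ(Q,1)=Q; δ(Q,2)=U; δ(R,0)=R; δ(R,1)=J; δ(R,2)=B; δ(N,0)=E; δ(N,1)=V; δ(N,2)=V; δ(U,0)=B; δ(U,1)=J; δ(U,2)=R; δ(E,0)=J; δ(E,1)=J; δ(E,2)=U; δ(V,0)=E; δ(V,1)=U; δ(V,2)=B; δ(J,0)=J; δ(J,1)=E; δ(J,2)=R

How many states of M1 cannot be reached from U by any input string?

Starting at U and following transitions, the reachable set is {B, E, J, R, U}. That leaves N, Q, V unreachable — 3 in total.

3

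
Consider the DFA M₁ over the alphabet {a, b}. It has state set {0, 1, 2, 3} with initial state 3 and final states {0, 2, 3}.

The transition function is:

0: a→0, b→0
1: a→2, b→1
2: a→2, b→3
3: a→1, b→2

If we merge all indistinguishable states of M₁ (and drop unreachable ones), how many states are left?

3

First remove the unreachable states {0}; 3 states remain.
P0 = {2,3} | {1}.
On input a, block {2,3} splits into {2} and {3}.
No further refinement is possible. Final partition (3 blocks): {2} | {1} | {3}.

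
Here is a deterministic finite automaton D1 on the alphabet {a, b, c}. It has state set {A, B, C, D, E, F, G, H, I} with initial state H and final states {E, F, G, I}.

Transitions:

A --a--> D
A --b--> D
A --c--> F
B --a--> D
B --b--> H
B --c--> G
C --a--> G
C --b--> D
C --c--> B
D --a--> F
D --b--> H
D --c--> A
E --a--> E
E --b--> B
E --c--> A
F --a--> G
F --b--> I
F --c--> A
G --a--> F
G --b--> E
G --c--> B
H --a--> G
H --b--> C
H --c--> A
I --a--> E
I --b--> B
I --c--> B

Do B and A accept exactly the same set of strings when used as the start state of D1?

Every state is reachable, so we keep all 9.
Start with accepting vs non-accepting: {E,F,G,I} | {A,B,C,D,H}.
On input b, block {E,F,G,I} splits into {E,I} and {F,G}.
Refine {A,B,C,D,H} on symbol a: members go to different blocks, giving {C,D,H} and {A,B}.
Stable partition: {E,I} | {C,D,H} | {F,G} | {A,B} — 4 equivalence classes.
B and A lie in the same block of the stable partition, so they are equivalent — no string distinguishes them.

Yes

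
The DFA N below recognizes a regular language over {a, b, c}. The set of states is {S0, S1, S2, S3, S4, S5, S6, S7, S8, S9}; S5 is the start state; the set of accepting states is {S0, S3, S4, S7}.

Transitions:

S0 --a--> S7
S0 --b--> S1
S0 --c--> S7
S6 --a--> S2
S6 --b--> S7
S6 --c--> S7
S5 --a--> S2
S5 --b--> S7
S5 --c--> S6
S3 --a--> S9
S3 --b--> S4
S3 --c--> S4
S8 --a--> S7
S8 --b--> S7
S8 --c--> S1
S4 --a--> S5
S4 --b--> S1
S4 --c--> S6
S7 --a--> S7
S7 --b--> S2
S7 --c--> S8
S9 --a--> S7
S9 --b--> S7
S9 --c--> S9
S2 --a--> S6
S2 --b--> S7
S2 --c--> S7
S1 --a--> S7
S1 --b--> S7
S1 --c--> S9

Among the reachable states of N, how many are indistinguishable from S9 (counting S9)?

First remove the unreachable states {S0,S3,S4}; 7 states remain.
Initial partition by acceptance: {S7} | {S1,S2,S5,S6,S8,S9}.
Split {S1,S2,S5,S6,S8,S9} by δ(·,a) → {S1,S8,S9} and {S2,S5,S6}.
Split {S2,S5,S6} by δ(·,c) → {S2,S6} and {S5}.
The partition is now stable with 4 blocks: {S7} | {S1,S8,S9} | {S2,S6} | {S5}.
State S9 belongs to the block {S1,S8,S9}, which has 3 states.

3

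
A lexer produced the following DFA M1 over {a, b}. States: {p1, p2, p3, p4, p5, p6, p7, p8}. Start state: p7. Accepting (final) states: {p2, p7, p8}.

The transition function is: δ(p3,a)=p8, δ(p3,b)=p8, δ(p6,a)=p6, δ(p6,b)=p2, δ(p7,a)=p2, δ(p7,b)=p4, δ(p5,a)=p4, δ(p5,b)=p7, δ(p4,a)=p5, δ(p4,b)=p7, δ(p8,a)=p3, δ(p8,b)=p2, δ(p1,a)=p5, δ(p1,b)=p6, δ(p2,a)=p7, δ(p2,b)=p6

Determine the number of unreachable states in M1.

3

BFS from p7 reaches {p2, p4, p5, p6, p7}; the 3 state(s) p1, p3, p8 are never visited.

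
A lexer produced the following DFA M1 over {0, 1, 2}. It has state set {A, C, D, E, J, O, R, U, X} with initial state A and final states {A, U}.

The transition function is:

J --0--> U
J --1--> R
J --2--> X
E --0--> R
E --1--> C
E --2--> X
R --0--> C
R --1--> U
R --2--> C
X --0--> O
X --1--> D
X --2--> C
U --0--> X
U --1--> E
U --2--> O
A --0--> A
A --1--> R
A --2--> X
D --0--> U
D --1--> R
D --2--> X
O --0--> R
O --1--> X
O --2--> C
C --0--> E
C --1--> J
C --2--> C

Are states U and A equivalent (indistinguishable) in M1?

Start with accepting vs non-accepting: {A,U} | {C,D,E,J,O,R,X}.
Split {A,U} by δ(·,0) → {U} and {A}.
Split {C,D,E,J,O,R,X} by δ(·,0) → {C,E,O,R,X} and {D,J}.
Split {C,E,O,R,X} by δ(·,1) → {E,O} and {C,X} and {R}.
Stable partition: {U} | {E,O} | {A} | {D,J} | {C,X} | {R} — 6 equivalence classes.
U and A end up in different blocks, so they are distinguishable. For instance, the string '0' is accepted from only A.

No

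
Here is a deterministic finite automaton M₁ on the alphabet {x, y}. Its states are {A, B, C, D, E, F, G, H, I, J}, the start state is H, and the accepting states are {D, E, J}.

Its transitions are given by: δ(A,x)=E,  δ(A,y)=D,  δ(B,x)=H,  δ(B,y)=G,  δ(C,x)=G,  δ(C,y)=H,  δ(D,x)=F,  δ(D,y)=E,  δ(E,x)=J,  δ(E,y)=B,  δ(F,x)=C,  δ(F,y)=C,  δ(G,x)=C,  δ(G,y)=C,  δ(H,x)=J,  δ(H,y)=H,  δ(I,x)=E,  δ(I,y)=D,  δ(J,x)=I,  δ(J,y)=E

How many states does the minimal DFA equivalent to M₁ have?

8

States {A} cannot be reached from the start state, so discard them.
Initial partition by acceptance: {D,E,J} | {B,C,F,G,H,I}.
Split {D,E,J} by δ(·,x) → {D,J} and {E}.
On input x, block {B,C,F,G,H,I} splits into {B,C,F,G} and {H} and {I}.
Split {D,J} by δ(·,x) → {D} and {J}.
On input x, block {B,C,F,G} splits into {C,F,G} and {B}.
On input y, block {C,F,G} splits into {F,G} and {C}.
Stable partition: {D} | {F,G} | {E} | {H} | {I} | {J} | {B} | {C} — 8 equivalence classes.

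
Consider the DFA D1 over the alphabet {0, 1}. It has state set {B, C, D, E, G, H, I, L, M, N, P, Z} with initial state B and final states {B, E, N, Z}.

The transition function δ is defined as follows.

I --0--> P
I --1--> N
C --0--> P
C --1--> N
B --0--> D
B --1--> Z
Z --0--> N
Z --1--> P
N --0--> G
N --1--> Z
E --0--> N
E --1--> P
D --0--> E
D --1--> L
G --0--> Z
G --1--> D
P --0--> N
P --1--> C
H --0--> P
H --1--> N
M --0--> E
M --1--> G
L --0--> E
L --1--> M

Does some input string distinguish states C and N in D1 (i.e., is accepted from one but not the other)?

First remove the unreachable states {H,I}; 10 states remain.
P0 = {B,E,N,Z} | {C,D,G,L,M,P}.
Refine {B,E,N,Z} on symbol 0: members go to different blocks, giving {B,N} and {E,Z}.
On input 0, block {C,D,G,L,M,P} splits into {D,G,L,M} and {C} and {P}.
The partition is now stable with 5 blocks: {B,N} | {D,G,L,M} | {E,Z} | {C} | {P}.
C and N end up in different blocks, so they are distinguishable. For instance, the string 'ε' is accepted from only N.

Yes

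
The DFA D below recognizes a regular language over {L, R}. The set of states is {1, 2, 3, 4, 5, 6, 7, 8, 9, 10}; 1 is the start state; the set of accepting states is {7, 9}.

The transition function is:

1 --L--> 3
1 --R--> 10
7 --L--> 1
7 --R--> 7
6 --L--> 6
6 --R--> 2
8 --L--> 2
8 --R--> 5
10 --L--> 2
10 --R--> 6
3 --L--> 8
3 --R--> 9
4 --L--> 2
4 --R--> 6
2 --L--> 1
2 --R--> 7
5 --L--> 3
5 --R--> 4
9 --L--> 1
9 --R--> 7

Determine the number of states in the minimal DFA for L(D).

P0 = {7,9} | {1,2,3,4,5,6,8,10}.
Split {1,2,3,4,5,6,8,10} by δ(·,R) → {1,4,5,6,8,10} and {2,3}.
Split {1,4,5,6,8,10} by δ(·,L) → {1,4,5,8,10} and {6}.
On input R, block {1,4,5,8,10} splits into {1,5,8} and {4,10}.
Split {1,5,8} by δ(·,R) → {1,5} and {8}.
Refine {2,3} on symbol L: members go to different blocks, giving {2} and {3}.
No further refinement is possible. Final partition (7 blocks): {7,9} | {1,5} | {2} | {6} | {4,10} | {8} | {3}.

7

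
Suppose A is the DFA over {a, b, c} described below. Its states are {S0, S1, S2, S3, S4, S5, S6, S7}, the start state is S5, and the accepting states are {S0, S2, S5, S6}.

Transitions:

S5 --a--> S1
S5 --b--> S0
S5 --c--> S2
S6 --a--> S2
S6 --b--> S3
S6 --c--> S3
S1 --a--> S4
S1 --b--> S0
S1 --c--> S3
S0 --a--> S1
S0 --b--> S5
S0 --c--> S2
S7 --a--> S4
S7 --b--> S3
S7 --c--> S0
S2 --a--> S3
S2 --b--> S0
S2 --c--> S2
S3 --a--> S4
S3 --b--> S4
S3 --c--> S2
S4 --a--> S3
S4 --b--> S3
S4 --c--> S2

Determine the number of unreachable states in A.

2

Starting at S5 and following transitions, the reachable set is {S0, S1, S2, S3, S4, S5}. That leaves S6, S7 unreachable — 2 in total.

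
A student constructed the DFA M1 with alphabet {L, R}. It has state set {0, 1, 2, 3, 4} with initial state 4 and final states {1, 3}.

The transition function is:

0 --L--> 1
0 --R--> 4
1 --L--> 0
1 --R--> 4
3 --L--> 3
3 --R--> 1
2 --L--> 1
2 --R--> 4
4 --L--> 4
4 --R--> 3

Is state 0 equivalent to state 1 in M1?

States {2} cannot be reached from the start state, so discard them.
Start with accepting vs non-accepting: {1,3} | {0,4}.
Refine {1,3} on symbol L: members go to different blocks, giving {1} and {3}.
On input L, block {0,4} splits into {0} and {4}.
Stable partition: {1} | {0} | {3} | {4} — 4 equivalence classes.
0 and 1 end up in different blocks, so they are distinguishable. For instance, the string 'ε' is accepted from only 1.

No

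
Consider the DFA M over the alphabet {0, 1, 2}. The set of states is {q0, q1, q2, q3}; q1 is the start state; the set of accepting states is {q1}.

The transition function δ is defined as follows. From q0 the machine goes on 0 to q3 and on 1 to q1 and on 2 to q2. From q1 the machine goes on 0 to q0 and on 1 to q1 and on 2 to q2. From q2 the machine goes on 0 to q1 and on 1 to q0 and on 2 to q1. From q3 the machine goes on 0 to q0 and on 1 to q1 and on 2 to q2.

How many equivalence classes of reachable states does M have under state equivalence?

3

P0 = {q1} | {q0,q2,q3}.
Split {q0,q2,q3} by δ(·,0) → {q0,q3} and {q2}.
Stable partition: {q1} | {q0,q3} | {q2} — 3 equivalence classes.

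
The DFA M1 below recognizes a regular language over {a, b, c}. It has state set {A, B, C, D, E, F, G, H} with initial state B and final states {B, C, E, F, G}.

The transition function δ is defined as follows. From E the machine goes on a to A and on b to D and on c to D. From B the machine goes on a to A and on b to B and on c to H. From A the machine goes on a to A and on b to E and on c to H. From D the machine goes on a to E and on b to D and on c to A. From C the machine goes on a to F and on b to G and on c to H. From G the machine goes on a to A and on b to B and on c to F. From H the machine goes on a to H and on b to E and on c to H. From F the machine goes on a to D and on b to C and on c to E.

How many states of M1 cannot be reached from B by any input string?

BFS from B reaches {A, B, D, E, H}; the 3 state(s) C, F, G are never visited.

3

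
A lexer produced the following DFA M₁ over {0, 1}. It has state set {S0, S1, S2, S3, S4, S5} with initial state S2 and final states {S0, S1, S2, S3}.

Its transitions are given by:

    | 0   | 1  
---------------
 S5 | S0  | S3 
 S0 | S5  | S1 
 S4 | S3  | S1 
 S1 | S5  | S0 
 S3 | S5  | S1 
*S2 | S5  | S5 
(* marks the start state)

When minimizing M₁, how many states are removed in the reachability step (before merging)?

No path from S2 leads to S4; the other 5 states are all reachable.

1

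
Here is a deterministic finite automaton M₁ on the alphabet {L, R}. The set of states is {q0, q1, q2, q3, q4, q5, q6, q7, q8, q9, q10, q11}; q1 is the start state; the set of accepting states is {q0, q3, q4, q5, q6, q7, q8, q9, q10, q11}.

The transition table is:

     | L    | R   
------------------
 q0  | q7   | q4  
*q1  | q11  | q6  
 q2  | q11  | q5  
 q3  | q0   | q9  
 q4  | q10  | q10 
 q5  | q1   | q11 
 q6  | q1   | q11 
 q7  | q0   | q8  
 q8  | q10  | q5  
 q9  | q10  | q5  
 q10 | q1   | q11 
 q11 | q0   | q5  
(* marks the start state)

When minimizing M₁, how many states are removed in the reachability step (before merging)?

3

Starting at q1 and following transitions, the reachable set is {q0, q1, q4, q5, q6, q7, q8, q10, q11}. That leaves q2, q3, q9 unreachable — 3 in total.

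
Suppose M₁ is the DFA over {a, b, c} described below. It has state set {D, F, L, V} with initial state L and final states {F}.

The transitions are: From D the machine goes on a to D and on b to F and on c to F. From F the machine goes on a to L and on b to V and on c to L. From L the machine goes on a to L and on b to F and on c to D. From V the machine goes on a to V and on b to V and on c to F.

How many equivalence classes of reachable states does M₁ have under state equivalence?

4

Every state is reachable, so we keep all 4.
P0 = {F} | {D,L,V}.
On input b, block {D,L,V} splits into {D,L} and {V}.
Refine {D,L} on symbol c: members go to different blocks, giving {D} and {L}.
No further refinement is possible. Final partition (4 blocks): {F} | {D} | {V} | {L}.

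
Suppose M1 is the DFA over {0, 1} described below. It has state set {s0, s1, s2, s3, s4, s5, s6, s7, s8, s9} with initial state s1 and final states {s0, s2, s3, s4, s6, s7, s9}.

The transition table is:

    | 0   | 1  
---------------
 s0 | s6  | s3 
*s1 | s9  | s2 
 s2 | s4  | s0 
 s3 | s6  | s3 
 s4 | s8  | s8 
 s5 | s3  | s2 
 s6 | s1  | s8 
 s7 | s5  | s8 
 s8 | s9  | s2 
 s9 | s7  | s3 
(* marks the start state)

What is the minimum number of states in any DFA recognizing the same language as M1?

All states are reachable from the start state.
Start with accepting vs non-accepting: {s0,s2,s3,s4,s6,s7,s9} | {s1,s5,s8}.
Split {s0,s2,s3,s4,s6,s7,s9} by δ(·,0) → {s0,s2,s3,s9} and {s4,s6,s7}.
Stable partition: {s0,s2,s3,s9} | {s1,s5,s8} | {s4,s6,s7} — 3 equivalence classes.

3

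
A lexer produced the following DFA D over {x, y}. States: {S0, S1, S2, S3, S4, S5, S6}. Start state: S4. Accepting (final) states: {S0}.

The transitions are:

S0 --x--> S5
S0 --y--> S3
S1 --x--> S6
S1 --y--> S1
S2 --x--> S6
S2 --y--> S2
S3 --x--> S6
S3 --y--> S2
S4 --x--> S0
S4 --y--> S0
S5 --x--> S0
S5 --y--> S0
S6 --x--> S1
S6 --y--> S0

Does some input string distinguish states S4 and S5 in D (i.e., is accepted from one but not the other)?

No

Initial partition by acceptance: {S0} | {S1,S2,S3,S4,S5,S6}.
On input x, block {S1,S2,S3,S4,S5,S6} splits into {S1,S2,S3,S6} and {S4,S5}.
On input y, block {S1,S2,S3,S6} splits into {S1,S2,S3} and {S6}.
No further refinement is possible. Final partition (4 blocks): {S0} | {S1,S2,S3} | {S4,S5} | {S6}.
S4 and S5 lie in the same block of the stable partition, so they are equivalent — no string distinguishes them.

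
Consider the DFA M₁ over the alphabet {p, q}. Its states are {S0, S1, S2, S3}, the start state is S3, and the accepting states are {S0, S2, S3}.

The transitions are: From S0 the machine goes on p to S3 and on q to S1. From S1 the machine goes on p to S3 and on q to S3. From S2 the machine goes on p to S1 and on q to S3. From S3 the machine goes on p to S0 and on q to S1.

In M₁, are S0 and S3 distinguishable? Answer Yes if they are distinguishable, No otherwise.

Reachable states from the start: {S0,S1,S3}. Unreachable: {S2} — drop them.
P0 = {S0,S3} | {S1}.
The partition is now stable with 2 blocks: {S0,S3} | {S1}.
S0 and S3 lie in the same block of the stable partition, so they are equivalent — no string distinguishes them.

No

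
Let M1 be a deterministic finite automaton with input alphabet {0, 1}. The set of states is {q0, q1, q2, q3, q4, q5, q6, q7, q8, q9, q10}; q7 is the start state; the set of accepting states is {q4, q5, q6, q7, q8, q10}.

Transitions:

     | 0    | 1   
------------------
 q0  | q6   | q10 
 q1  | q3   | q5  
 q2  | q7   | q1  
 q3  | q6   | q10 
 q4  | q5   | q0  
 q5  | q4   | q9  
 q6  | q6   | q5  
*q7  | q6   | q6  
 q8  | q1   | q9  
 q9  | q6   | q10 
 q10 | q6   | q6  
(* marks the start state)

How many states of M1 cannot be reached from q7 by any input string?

4

No path from q7 leads to q1, q2, q3, q8; the other 7 states are all reachable.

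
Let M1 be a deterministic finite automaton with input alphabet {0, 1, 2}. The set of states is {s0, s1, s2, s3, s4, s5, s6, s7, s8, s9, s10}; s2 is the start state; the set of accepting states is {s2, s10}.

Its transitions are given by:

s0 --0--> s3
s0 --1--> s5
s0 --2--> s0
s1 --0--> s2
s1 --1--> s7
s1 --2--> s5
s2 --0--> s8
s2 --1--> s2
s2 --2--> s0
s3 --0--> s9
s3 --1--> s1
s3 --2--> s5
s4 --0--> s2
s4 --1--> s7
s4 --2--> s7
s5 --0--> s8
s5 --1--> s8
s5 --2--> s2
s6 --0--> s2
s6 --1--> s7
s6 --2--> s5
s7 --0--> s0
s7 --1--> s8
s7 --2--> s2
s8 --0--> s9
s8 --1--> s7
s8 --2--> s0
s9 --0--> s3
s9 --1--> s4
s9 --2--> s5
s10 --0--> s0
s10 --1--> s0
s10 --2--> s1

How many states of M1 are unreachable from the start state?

2

BFS from s2 reaches {s0, s1, s2, s3, s4, s5, s7, s8, s9}; the 2 state(s) s6, s10 are never visited.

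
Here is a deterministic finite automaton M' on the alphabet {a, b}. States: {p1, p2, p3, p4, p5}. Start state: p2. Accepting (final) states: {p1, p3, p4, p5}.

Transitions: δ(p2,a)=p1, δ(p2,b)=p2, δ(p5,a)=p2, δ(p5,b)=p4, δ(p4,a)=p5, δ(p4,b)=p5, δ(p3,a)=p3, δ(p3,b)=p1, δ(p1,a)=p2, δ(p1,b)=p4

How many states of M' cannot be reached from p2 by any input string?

No path from p2 leads to p3; the other 4 states are all reachable.

1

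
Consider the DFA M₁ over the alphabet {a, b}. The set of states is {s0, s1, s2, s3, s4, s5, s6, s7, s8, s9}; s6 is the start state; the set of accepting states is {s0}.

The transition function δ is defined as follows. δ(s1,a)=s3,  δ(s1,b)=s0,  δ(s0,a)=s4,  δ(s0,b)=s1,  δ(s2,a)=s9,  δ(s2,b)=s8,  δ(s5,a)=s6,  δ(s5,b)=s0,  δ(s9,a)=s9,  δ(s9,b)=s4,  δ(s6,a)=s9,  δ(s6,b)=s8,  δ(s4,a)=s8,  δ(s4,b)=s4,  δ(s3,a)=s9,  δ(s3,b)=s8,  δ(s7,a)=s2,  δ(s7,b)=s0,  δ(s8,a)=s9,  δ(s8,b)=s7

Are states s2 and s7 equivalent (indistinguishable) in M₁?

No

First remove the unreachable states {s5}; 9 states remain.
Initial partition by acceptance: {s0} | {s1,s2,s3,s4,s6,s7,s8,s9}.
On input b, block {s1,s2,s3,s4,s6,s7,s8,s9} splits into {s2,s3,s4,s6,s8,s9} and {s1,s7}.
Refine {s2,s3,s4,s6,s8,s9} on symbol b: members go to different blocks, giving {s2,s3,s4,s6,s9} and {s8}.
On input a, block {s2,s3,s4,s6,s9} splits into {s2,s3,s6,s9} and {s4}.
Split {s2,s3,s6,s9} by δ(·,b) → {s2,s3,s6} and {s9}.
The partition is now stable with 6 blocks: {s0} | {s2,s3,s6} | {s1,s7} | {s8} | {s4} | {s9}.
s2 and s7 end up in different blocks, so they are distinguishable. For instance, the string 'b' is accepted from only s7.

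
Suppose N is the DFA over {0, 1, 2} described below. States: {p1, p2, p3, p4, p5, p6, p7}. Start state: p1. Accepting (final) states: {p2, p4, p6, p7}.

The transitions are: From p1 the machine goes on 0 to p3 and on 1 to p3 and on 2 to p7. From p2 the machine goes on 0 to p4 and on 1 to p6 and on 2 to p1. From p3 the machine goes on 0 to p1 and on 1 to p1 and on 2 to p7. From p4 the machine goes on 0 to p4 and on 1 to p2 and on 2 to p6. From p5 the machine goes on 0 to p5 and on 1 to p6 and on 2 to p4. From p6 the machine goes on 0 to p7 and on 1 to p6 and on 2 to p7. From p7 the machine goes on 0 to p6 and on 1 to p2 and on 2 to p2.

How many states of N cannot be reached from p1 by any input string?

1

Starting at p1 and following transitions, the reachable set is {p1, p2, p3, p4, p6, p7}. That leaves p5 unreachable — 1 in total.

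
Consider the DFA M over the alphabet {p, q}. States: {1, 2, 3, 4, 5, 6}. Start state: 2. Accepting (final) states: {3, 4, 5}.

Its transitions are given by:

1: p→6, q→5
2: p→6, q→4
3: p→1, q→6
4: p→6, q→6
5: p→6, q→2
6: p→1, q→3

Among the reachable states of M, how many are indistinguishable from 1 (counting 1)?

All states are reachable from the start state.
Initial partition by acceptance: {3,4,5} | {1,2,6}.
No further refinement is possible. Final partition (2 blocks): {3,4,5} | {1,2,6}.
State 1 belongs to the block {1,2,6}, which has 3 states.

3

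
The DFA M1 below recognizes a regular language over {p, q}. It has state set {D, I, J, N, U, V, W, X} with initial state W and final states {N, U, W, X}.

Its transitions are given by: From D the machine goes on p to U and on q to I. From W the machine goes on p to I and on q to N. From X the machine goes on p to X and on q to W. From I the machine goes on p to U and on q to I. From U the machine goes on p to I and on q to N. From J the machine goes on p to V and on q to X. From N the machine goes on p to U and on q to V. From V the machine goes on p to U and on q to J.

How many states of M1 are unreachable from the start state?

1

Starting at W and following transitions, the reachable set is {I, J, N, U, V, W, X}. That leaves D unreachable — 1 in total.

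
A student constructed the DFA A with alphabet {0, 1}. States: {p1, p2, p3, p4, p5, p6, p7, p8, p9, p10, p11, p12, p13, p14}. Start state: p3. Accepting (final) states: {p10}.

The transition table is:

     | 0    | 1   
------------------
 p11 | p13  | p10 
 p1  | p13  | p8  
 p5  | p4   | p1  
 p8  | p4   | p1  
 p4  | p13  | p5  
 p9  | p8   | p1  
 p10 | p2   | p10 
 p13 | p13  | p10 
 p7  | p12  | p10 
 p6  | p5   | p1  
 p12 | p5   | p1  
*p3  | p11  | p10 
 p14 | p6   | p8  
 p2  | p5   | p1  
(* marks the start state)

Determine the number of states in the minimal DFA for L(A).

States {p6,p7,p9,p12,p14} cannot be reached from the start state, so discard them.
Start with accepting vs non-accepting: {p10} | {p1,p2,p3,p4,p5,p8,p11,p13}.
Split {p1,p2,p3,p4,p5,p8,p11,p13} by δ(·,1) → {p1,p2,p4,p5,p8} and {p3,p11,p13}.
Split {p1,p2,p4,p5,p8} by δ(·,0) → {p2,p5,p8} and {p1,p4}.
Split {p2,p5,p8} by δ(·,0) → {p5,p8} and {p2}.
Stable partition: {p10} | {p5,p8} | {p3,p11,p13} | {p1,p4} | {p2} — 5 equivalence classes.

5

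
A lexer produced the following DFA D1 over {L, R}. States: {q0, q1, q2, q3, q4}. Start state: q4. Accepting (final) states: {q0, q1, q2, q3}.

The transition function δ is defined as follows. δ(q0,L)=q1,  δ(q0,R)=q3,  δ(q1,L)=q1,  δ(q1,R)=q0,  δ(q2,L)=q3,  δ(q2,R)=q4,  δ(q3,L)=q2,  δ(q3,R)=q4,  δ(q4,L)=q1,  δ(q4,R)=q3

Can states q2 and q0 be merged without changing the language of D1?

No

Start with accepting vs non-accepting: {q0,q1,q2,q3} | {q4}.
Split {q0,q1,q2,q3} by δ(·,R) → {q0,q1} and {q2,q3}.
Refine {q0,q1} on symbol R: members go to different blocks, giving {q0} and {q1}.
Stable partition: {q0} | {q4} | {q2,q3} | {q1} — 4 equivalence classes.
q2 and q0 end up in different blocks, so they are distinguishable. For instance, the string 'R' is accepted from only q0.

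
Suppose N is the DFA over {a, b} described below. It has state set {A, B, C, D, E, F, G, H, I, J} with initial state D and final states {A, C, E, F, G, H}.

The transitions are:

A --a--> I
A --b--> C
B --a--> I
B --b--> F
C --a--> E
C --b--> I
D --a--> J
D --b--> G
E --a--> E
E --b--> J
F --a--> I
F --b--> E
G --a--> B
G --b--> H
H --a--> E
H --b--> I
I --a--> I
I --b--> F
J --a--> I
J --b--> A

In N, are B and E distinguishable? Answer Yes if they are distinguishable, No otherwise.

Yes

Every state is reachable, so we keep all 10.
Initial partition by acceptance: {A,C,E,F,G,H} | {B,D,I,J}.
On input a, block {A,C,E,F,G,H} splits into {A,F,G} and {C,E,H}.
The partition is now stable with 3 blocks: {A,F,G} | {B,D,I,J} | {C,E,H}.
B and E end up in different blocks, so they are distinguishable. For instance, the string 'ε' is accepted from only E.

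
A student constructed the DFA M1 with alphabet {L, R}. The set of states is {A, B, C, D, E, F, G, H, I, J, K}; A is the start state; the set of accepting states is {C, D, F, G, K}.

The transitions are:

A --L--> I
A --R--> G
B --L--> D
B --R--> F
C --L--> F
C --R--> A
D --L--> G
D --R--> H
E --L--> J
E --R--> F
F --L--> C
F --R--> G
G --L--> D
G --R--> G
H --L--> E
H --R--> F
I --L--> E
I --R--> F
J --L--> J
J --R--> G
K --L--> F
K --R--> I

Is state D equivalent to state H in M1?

States {B,K} cannot be reached from the start state, so discard them.
Initial partition by acceptance: {C,D,F,G} | {A,E,H,I,J}.
Refine {C,D,F,G} on symbol R: members go to different blocks, giving {C,D} and {F,G}.
The partition is now stable with 3 blocks: {C,D} | {A,E,H,I,J} | {F,G}.
D and H end up in different blocks, so they are distinguishable. For instance, the string 'ε' is accepted from only D.

No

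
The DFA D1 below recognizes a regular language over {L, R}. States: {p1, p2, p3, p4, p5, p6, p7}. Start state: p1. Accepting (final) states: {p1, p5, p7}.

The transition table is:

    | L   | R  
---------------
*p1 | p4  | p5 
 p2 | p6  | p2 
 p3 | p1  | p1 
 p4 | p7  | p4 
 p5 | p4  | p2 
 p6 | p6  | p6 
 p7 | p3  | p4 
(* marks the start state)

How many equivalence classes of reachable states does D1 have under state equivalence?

All states are reachable from the start state.
Start with accepting vs non-accepting: {p1,p5,p7} | {p2,p3,p4,p6}.
Refine {p1,p5,p7} on symbol R: members go to different blocks, giving {p5,p7} and {p1}.
Split {p2,p3,p4,p6} by δ(·,L) → {p2,p6} and {p3} and {p4}.
On input L, block {p5,p7} splits into {p5} and {p7}.
No further refinement is possible. Final partition (6 blocks): {p5} | {p2,p6} | {p1} | {p3} | {p4} | {p7}.

6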